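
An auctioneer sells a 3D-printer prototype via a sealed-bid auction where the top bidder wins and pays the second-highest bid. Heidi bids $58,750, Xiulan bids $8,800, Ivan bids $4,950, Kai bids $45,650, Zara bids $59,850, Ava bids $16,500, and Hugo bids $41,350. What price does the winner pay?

$58,750

Bids in descending order: Zara $59,850; Heidi $58,750; Kai $45,650; Hugo $41,350; Ava $16,500; Xiulan $8,800; Ivan $4,950.
Zara is the highest bidder, so Zara wins.
Under the second-price rule, the price is the second-highest bid: $58,750.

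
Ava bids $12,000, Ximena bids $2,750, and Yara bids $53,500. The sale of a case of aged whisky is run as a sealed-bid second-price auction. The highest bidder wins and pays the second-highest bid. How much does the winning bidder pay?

Price paid: $12,000.

Ordered from highest: Yara $53,500, then Ava $12,000, then Ximena $2,750.
Yara has the highest bid, so Yara wins.
The second-highest bid is $12,000, so that is what Yara pays.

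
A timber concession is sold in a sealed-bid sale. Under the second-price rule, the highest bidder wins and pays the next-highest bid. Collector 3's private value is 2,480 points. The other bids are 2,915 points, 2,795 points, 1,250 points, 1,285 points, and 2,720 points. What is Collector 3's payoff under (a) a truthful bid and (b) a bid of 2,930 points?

Truthful: 0 points; alternative: -435 points.

The highest competing bid is 2,915 points.
Bidding truthfully at 2,480 points: the top bid is 2,915 points (a rival), so Collector 3 loses. Payoff = 0 points.
Bidding 2,930 points: Collector 3 has the top bid, wins, and pays the second-highest bid 2,915 points. Payoff = 2,480 points − 2,915 points = -435 points.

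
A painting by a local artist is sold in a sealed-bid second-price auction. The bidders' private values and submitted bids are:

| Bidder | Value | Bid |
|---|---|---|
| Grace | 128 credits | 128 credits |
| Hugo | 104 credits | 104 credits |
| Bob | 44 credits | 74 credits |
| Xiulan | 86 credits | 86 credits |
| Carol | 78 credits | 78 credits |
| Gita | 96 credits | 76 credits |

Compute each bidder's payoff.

Ranking the bids: Grace 128 credits > Hugo 104 credits > Xiulan 86 credits > Carol 78 credits > Gita 76 credits > Bob 74 credits.
Grace has the top bid and wins; the price is the second-highest bid, 104 credits.
Grace's payoff = 128 credits − 104 credits = 24 credits. All other bidders lose, so their payoff is 0.

Grace 24 credits, Hugo 0 credits, Bob 0 credits, Xiulan 0 credits, Carol 0 credits, Gita 0 credits.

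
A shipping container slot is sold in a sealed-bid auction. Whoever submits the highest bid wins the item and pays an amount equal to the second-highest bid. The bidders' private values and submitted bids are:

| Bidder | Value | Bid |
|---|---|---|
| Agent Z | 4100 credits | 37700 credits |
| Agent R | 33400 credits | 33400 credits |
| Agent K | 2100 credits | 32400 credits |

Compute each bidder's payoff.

Ranking the bids: Agent Z 37700 credits, then Agent R 33400 credits, then Agent K 32400 credits.
Agent Z has the top bid and wins; the price is the second-highest bid, 33400 credits.
Agent Z's payoff = 4100 credits − 33400 credits = -29300 credits. All other bidders lose, so their payoff is 0.

Agent Z -29300 credits, Agent R 0 credits, Agent K 0 credits.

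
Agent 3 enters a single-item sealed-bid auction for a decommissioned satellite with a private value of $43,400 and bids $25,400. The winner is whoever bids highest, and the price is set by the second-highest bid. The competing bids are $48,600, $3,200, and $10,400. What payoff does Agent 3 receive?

The bidder's payoff: $0.

Highest competing bid: $48,600.
Agent 3's bid $25,400 is not the highest, so Agent 3 loses, pays nothing, and earns zero payoff.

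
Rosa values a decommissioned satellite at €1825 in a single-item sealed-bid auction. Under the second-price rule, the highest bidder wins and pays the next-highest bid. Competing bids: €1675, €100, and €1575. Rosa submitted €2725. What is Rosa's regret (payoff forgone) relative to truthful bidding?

The highest competing bid is €1675.
Bidding truthfully at €1825: Rosa has the top bid, wins, and pays the second-highest bid €1675. Payoff = €1825 − €1675 = €150.
Bidding €2725: Rosa has the top bid, wins, and pays the second-highest bid €1675. Payoff = €1825 − €1675 = €150.
Regret = truthful payoff − actual payoff = €150 − €150 = €0.
The bid only affects whether you win, not the price — here both bids land on the same side of the top rival bid, so the deviation is payoff-neutral.

Regret: €0.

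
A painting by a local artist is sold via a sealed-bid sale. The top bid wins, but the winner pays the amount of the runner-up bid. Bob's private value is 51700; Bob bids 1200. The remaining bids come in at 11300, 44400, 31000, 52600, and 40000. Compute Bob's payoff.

Highest competing bid: 52600.
Bob's bid 1200 is not the highest, so Bob loses, pays nothing, and earns zero payoff.

0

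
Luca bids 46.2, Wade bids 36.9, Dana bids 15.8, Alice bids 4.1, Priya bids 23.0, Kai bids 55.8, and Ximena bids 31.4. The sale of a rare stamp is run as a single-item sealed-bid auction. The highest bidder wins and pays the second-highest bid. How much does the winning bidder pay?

46.2

Sorted high to low: Kai 55.8 > Luca 46.2 > Wade 36.9 > Ximena 31.4 > Priya 23.0 > Dana 15.8 > Alice 4.1.
Kai has the highest bid, so Kai wins.
The second-highest bid is 46.2, so that is what Kai pays.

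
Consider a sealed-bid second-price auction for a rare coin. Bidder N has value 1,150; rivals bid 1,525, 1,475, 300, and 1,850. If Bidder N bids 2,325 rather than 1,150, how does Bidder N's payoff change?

Change in payoff: -700.

The highest competing bid is 1,850.
Bidding truthfully at 1,150: the top bid is 1,850 (a rival), so Bidder N loses. Payoff = 0.
Bidding 2,325: Bidder N has the top bid, wins, and pays the second-highest bid 1,850. Payoff = 1,150 − 1,850 = -700.
Change = -700 − 0 = -700.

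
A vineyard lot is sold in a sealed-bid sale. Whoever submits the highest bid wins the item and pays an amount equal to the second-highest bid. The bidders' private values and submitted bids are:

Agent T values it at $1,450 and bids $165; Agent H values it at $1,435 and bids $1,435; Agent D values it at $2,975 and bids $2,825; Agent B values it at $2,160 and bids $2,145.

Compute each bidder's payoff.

Agent T $0, Agent H $0, Agent D $830, Agent B $0.

Ranking the bids: Agent D $2,825; Agent B $2,145; Agent H $1,435; Agent T $165.
Agent D has the top bid and wins; the price is the second-highest bid, $2,145.
Agent D's payoff = $2,975 − $2,145 = $830. All other bidders lose, so their payoff is 0.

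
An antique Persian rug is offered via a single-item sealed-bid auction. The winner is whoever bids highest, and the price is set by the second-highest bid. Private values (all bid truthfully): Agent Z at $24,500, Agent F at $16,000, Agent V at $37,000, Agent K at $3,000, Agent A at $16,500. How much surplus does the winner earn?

Surplus = $12,500.

Bids in descending order: Agent V $37,000, then Agent Z $24,500, then Agent A $16,500, then Agent F $16,000, then Agent K $3,000.
Agent V wins with the top bid and pays the second-highest, $24,500.
Surplus = $37,000 − $24,500 = $12,500.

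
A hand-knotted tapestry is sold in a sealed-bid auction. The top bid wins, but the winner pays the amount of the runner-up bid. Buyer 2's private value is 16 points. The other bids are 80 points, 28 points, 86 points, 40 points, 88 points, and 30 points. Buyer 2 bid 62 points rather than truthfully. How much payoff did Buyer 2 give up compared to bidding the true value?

The highest competing bid is 88 points.
Bidding truthfully at 16 points: the top bid is 88 points (a rival), so Buyer 2 loses. Payoff = 0 points.
Bidding 62 points: the top bid is 88 points (a rival), so Buyer 2 loses. Payoff = 0 points.
Regret = truthful payoff − actual payoff = 0 points − 0 points = 0 points.

Regret: 0 points.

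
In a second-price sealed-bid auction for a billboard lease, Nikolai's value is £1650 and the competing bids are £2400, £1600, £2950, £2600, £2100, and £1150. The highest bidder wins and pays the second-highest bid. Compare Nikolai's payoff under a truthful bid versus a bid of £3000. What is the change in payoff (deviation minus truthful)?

Payoff change: -£1300.

The highest competing bid is £2950.
Bidding truthfully at £1650: the top bid is £2950 (a rival), so Nikolai loses. Payoff = £0.
Bidding £3000: Nikolai has the top bid, wins, and pays the second-highest bid £2950. Payoff = £1650 − £2950 = -£1300.
Change = -£1300 − £0 = -£1300.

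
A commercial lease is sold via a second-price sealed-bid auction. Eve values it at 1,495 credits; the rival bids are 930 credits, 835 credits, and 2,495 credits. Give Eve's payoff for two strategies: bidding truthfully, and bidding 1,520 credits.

The highest competing bid is 2,495 credits.
Bidding truthfully at 1,495 credits: the top bid is 2,495 credits (a rival), so Eve loses. Payoff = 0 credits.
Bidding 1,520 credits: the top bid is 2,495 credits (a rival), so Eve loses. Payoff = 0 credits.

(a) 0 credits  (b) 0 credits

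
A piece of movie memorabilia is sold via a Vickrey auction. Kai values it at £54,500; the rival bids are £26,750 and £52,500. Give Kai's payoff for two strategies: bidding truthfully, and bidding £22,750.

Truthful: £2,000; alternative: £0.

The highest competing bid is £52,500.
Bidding truthfully at £54,500: Kai has the top bid, wins, and pays the second-highest bid £52,500. Payoff = £54,500 − £52,500 = £2,000.
Bidding £22,750: the top bid is £52,500 (a rival), so Kai loses. Payoff = £0.
This is the dominant-strategy logic: truthful bidding weakly beats any alternative.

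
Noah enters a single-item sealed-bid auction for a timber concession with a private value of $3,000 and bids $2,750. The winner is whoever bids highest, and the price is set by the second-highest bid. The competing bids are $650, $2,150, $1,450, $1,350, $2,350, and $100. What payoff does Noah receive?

$650

Highest competing bid: $2,350.
Noah's bid $2,750 is the highest overall, so Noah wins and pays the second-highest bid, $2,350.
Payoff = value − price = $3,000 − $2,350 = $650.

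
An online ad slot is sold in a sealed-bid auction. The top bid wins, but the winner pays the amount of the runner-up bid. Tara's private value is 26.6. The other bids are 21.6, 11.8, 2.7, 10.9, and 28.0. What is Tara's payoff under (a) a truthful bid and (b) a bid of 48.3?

The highest competing bid is 28.0.
Bidding truthfully at 26.6: the top bid is 28.0 (a rival), so Tara loses. Payoff = 0.0.
Bidding 48.3: Tara has the top bid, wins, and pays the second-highest bid 28.0. Payoff = 26.6 − 28.0 = -1.4.

Truthful: 0.0; alternative: -1.4.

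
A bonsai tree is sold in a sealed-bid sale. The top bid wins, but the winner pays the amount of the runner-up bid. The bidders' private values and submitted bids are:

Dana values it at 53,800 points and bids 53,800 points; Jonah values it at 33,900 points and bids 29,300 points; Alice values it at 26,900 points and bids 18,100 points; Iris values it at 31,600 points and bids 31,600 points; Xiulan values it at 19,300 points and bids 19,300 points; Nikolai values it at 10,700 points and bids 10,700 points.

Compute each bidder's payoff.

Ranking the bids: Dana 53,800 points, then Iris 31,600 points, then Jonah 29,300 points, then Xiulan 19,300 points, then Alice 18,100 points, then Nikolai 10,700 points.
Dana has the top bid and wins; the price is the second-highest bid, 31,600 points.
Dana's payoff = 53,800 points − 31,600 points = 22,200 points. All other bidders lose, so their payoff is 0.

Payoffs: Dana 22,200 points, Jonah 0 points, Alice 0 points, Iris 0 points, Xiulan 0 points, Nikolai 0 points.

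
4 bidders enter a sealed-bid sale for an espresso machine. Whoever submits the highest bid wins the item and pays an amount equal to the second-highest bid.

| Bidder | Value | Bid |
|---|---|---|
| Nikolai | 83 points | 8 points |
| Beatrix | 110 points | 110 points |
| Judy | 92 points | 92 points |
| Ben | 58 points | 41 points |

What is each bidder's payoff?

Payoffs: Nikolai 0 points, Beatrix 18 points, Judy 0 points, Ben 0 points.

Ordered from highest: Beatrix 110 points, then Judy 92 points, then Ben 41 points, then Nikolai 8 points.
Beatrix has the top bid and wins; the price is the second-highest bid, 92 points.
Beatrix's payoff = 110 points − 92 points = 18 points. All other bidders lose, so their payoff is 0.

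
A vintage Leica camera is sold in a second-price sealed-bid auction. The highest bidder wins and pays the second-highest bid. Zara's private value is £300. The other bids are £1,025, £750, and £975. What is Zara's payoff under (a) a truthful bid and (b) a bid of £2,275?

The highest competing bid is £1,025.
Bidding truthfully at £300: the top bid is £1,025 (a rival), so Zara loses. Payoff = £0.
Bidding £2,275: Zara has the top bid, wins, and pays the second-highest bid £1,025. Payoff = £300 − £1,025 = -£725.

(a) £0  (b) -£725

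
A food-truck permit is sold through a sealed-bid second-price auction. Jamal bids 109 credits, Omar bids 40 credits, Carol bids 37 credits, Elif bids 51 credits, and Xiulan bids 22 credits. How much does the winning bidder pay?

Ordered from highest: Jamal 109 credits; Elif 51 credits; Omar 40 credits; Carol 37 credits; Xiulan 22 credits.
Jamal has the highest bid, so Jamal wins.
The second-highest bid is 51 credits, so that is what Jamal pays.

The winner pays 51 credits.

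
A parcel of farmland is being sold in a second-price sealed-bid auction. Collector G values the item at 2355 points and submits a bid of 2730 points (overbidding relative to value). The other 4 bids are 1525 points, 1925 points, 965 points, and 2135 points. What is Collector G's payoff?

220 points

Highest competing bid: 2135 points.
Collector G's bid 2730 points is the highest overall, so Collector G wins and pays the second-highest bid, 2135 points.
Payoff = value − price = 2355 points − 2135 points = 220 points.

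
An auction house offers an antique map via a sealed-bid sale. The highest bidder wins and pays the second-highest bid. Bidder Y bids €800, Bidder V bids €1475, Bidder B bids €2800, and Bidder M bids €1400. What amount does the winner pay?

€1475

Sorted high to low: Bidder B €2800 > Bidder V €1475 > Bidder M €1400 > Bidder Y €800.
Bidder B has the highest bid, so Bidder B wins.
The second-highest bid is €1475, so that is what Bidder B pays.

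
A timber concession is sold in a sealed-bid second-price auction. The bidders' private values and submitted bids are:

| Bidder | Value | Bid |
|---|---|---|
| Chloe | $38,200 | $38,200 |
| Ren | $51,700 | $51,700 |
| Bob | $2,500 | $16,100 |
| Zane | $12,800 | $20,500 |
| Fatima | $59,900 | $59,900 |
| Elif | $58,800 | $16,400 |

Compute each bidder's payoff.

Ordered from highest: Fatima $59,900; Ren $51,700; Chloe $38,200; Zane $20,500; Elif $16,400; Bob $16,100.
Fatima has the top bid and wins; the price is the second-highest bid, $51,700.
Fatima's payoff = $59,900 − $51,700 = $8,200. All other bidders lose, so their payoff is 0.

Chloe $0, Ren $0, Bob $0, Zane $0, Fatima $8,200, Elif $0.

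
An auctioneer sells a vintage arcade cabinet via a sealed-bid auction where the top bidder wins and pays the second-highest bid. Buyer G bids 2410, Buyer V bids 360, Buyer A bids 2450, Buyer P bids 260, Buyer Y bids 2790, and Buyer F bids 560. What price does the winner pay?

Ordered from highest: Buyer Y 2790, then Buyer A 2450, then Buyer G 2410, then Buyer F 560, then Buyer V 360, then Buyer P 260.
Buyer Y is the highest bidder, so Buyer Y wins.
Under the second-price rule, the price is the second-highest bid: 2450.

2450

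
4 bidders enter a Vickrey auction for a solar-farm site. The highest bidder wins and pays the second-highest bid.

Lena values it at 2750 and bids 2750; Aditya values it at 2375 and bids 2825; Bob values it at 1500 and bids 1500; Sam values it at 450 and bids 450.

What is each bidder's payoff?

Lena 0, Aditya -375, Bob 0, Sam 0.

Bids in descending order: Aditya 2825, then Lena 2750, then Bob 1500, then Sam 450.
Aditya has the top bid and wins; the price is the second-highest bid, 2750.
Aditya's payoff = 2375 − 2750 = -375. All other bidders lose, so their payoff is 0.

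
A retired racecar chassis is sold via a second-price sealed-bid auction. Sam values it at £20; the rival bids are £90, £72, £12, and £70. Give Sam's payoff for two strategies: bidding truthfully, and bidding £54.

The highest competing bid is £90.
Bidding truthfully at £20: the top bid is £90 (a rival), so Sam loses. Payoff = £0.
Bidding £54: the top bid is £90 (a rival), so Sam loses. Payoff = £0.
The bid only affects whether you win, not the price — here both bids land on the same side of the top rival bid, so the deviation is payoff-neutral.

(a) £0  (b) £0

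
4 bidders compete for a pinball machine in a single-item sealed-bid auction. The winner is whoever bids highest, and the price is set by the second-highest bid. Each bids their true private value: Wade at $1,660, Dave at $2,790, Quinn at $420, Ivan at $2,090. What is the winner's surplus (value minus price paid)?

Winner's surplus: $700.

Sorted high to low: Dave $2,790; Ivan $2,090; Wade $1,660; Quinn $420.
Dave wins with the top bid and pays the second-highest, $2,090.
Surplus = $2,790 − $2,090 = $700.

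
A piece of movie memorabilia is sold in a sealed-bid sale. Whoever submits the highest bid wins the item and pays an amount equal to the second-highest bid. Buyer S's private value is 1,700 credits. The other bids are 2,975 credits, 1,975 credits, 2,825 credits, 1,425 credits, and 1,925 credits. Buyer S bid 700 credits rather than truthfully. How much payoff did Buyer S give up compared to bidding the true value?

The highest competing bid is 2,975 credits.
Bidding truthfully at 1,700 credits: the top bid is 2,975 credits (a rival), so Buyer S loses. Payoff = 0 credits.
Bidding 700 credits: the top bid is 2,975 credits (a rival), so Buyer S loses. Payoff = 0 credits.
Regret = truthful payoff − actual payoff = 0 credits − 0 credits = 0 credits.

0 credits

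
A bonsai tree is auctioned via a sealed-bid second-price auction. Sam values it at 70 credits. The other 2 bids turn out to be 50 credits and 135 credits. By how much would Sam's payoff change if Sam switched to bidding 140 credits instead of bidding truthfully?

The highest competing bid is 135 credits.
Bidding truthfully at 70 credits: the top bid is 135 credits (a rival), so Sam loses. Payoff = 0 credits.
Bidding 140 credits: Sam has the top bid, wins, and pays the second-highest bid 135 credits. Payoff = 70 credits − 135 credits = -65 credits.
Change = -65 credits − 0 credits = -65 credits.

-65 credits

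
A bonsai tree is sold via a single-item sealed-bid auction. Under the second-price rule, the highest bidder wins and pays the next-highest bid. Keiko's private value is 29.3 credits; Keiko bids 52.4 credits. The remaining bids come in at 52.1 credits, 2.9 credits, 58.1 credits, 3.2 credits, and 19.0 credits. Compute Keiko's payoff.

0.0 credits

Highest competing bid: 58.1 credits.
Keiko's bid 52.4 credits is not the highest, so Keiko loses, pays nothing, and earns zero payoff.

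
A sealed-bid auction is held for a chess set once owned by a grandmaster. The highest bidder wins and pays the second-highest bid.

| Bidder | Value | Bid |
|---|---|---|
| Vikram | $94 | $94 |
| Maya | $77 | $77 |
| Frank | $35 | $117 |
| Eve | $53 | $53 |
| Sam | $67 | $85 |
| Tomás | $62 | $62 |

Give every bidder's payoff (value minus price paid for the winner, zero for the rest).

Bids in descending order: Frank $117, then Vikram $94, then Sam $85, then Maya $77, then Tomás $62, then Eve $53.
Frank has the top bid and wins; the price is the second-highest bid, $94.
Frank's payoff = $35 − $94 = -$59. All other bidders lose, so their payoff is 0.

Vikram $0, Maya $0, Frank -$59, Eve $0, Sam $0, Tomás $0.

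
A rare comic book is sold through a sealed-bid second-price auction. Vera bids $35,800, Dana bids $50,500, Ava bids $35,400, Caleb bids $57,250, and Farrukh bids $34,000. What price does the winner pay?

$50,500

Ranking the bids: Caleb $57,250, then Dana $50,500, then Vera $35,800, then Ava $35,400, then Farrukh $34,000.
Caleb has the highest bid, so Caleb wins.
The second-highest bid is $50,500, so that is what Caleb pays.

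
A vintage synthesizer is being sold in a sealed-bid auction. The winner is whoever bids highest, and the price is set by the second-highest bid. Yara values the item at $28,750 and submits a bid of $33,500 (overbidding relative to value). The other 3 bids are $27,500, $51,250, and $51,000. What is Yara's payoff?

Highest competing bid: $51,250.
Yara's bid $33,500 is not the highest, so Yara loses, pays nothing, and earns zero payoff.

$0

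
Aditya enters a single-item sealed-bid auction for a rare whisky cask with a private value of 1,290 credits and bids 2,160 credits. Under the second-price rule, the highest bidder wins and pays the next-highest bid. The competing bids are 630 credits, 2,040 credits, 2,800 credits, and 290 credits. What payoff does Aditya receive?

Aditya's payoff: 0 credits.

Highest competing bid: 2,800 credits.
Aditya's bid 2,160 credits is not the highest, so Aditya loses, pays nothing, and earns zero payoff.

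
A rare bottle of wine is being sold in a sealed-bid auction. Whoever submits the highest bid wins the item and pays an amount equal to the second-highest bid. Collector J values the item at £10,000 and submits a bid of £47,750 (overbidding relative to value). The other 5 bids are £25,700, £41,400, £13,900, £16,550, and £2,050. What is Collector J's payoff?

Highest competing bid: £41,400.
Collector J's bid £47,750 is the highest overall, so Collector J wins and pays the second-highest bid, £41,400.
Payoff = value − price = £10,000 − £41,400 = -£31,400.

Payoff = -£31,400.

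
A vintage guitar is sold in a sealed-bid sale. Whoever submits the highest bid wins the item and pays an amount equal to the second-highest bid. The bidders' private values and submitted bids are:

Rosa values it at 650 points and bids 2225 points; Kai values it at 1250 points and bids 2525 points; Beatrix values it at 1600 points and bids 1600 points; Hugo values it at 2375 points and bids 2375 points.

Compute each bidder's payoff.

Rosa 0 points, Kai -1125 points, Beatrix 0 points, Hugo 0 points.

Bids in descending order: Kai 2525 points, then Hugo 2375 points, then Rosa 2225 points, then Beatrix 1600 points.
Kai has the top bid and wins; the price is the second-highest bid, 2375 points.
Kai's payoff = 1250 points − 2375 points = -1125 points. All other bidders lose, so their payoff is 0.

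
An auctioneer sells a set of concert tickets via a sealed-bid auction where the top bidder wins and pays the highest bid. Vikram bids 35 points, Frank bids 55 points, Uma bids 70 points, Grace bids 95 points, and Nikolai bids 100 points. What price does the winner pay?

Bids in descending order: Nikolai 100 points > Grace 95 points > Uma 70 points > Frank 55 points > Vikram 35 points.
Nikolai is the highest bidder, so Nikolai wins.
Under the first-price rule, the price is the highest bid: 100 points.

100 points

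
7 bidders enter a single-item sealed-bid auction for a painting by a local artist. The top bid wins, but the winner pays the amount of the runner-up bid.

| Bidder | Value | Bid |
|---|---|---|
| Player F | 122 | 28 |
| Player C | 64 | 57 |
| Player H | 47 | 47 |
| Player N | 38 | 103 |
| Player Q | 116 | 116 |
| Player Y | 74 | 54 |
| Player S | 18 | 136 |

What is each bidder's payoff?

Sorted high to low: Player S 136, then Player Q 116, then Player N 103, then Player C 57, then Player Y 54, then Player H 47, then Player F 28.
Player S has the top bid and wins; the price is the second-highest bid, 116.
Player S's payoff = 18 − 116 = -98. All other bidders lose, so their payoff is 0.

Player F 0, Player C 0, Player H 0, Player N 0, Player Q 0, Player Y 0, Player S -98.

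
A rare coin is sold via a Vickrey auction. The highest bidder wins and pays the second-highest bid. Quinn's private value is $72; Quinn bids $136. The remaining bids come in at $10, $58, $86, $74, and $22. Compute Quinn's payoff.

Highest competing bid: $86.
Quinn's bid $136 is the highest overall, so Quinn wins and pays the second-highest bid, $86.
Payoff = value − price = $72 − $86 = -$14.
Overbidding won the item at a price above value — truthful bidding would have avoided this loss.

-$14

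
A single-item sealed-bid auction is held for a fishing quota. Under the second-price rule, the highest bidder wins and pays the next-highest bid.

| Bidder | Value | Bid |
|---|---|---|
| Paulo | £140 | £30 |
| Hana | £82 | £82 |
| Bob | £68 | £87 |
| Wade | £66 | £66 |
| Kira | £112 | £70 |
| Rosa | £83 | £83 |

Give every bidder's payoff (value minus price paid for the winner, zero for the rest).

Ordered from highest: Bob £87; Rosa £83; Hana £82; Kira £70; Wade £66; Paulo £30.
Bob has the top bid and wins; the price is the second-highest bid, £83.
Bob's payoff = £68 − £83 = -£15. All other bidders lose, so their payoff is 0.

Payoffs: Paulo £0, Hana £0, Bob -£15, Wade £0, Kira £0, Rosa £0.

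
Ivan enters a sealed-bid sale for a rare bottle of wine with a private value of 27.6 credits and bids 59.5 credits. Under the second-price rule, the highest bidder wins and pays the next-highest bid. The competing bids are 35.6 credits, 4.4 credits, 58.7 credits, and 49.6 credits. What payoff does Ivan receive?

Highest competing bid: 58.7 credits.
Ivan's bid 59.5 credits is the highest overall, so Ivan wins and pays the second-highest bid, 58.7 credits.
Payoff = value − price = 27.6 credits − 58.7 credits = -31.1 credits.

Ivan's payoff: -31.1 credits.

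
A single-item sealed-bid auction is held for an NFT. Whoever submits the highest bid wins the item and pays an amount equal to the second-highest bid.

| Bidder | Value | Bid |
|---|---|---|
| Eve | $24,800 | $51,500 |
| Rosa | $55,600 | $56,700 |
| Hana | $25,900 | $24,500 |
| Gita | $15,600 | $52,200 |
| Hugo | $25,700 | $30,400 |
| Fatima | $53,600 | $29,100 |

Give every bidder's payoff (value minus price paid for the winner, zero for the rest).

Eve $0, Rosa $3,400, Hana $0, Gita $0, Hugo $0, Fatima $0.

Ordered from highest: Rosa $56,700 > Gita $52,200 > Eve $51,500 > Hugo $30,400 > Fatima $29,100 > Hana $24,500.
Rosa has the top bid and wins; the price is the second-highest bid, $52,200.
Rosa's payoff = $55,600 − $52,200 = $3,400. All other bidders lose, so their payoff is 0.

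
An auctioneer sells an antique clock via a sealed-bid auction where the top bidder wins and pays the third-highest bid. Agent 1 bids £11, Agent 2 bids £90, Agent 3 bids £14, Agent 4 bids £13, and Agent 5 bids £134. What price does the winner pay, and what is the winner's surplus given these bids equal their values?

Bids in descending order: Agent 5 £134 > Agent 2 £90 > Agent 3 £14 > Agent 4 £13 > Agent 1 £11.
Agent 5 is the highest bidder, so Agent 5 wins.
Under the third-price rule, the price is the third-highest bid: £14.
Surplus = £134 − £14 = £120.

The winner pays £14 for a surplus of £120.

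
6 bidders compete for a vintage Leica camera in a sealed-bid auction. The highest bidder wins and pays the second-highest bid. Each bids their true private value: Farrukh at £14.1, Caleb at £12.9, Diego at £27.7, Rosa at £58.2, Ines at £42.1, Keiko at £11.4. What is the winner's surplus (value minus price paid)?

Sorted high to low: Rosa £58.2; Ines £42.1; Diego £27.7; Farrukh £14.1; Caleb £12.9; Keiko £11.4.
Rosa wins with the top bid and pays the second-highest, £42.1.
Surplus = £58.2 − £42.1 = £16.1.

Winner's surplus: £16.1.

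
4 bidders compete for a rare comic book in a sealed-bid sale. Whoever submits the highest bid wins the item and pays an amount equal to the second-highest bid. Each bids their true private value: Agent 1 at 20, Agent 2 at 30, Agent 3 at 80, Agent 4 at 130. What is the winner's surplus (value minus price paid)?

Sorted high to low: Agent 4 130; Agent 3 80; Agent 2 30; Agent 1 20.
Agent 4 wins with the top bid and pays the second-highest, 80.
Surplus = 130 − 80 = 50.

Surplus = 50.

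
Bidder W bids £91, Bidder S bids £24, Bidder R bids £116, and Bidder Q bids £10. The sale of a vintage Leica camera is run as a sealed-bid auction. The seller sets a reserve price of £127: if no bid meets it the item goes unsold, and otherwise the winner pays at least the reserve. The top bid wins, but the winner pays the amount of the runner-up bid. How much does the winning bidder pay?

unsold

Sorted high to low: Bidder R £116; Bidder W £91; Bidder S £24; Bidder Q £10.
The top bid £116 is below the reserve £127, so the item goes unsold and nothing is paid.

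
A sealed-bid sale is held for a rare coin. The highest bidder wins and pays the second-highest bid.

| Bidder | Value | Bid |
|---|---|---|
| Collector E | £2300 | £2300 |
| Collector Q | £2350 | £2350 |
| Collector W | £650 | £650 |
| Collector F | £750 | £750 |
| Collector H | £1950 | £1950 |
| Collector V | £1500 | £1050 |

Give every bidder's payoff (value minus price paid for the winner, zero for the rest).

Sorted high to low: Collector Q £2350; Collector E £2300; Collector H £1950; Collector V £1050; Collector F £750; Collector W £650.
Collector Q has the top bid and wins; the price is the second-highest bid, £2300.
Collector Q's payoff = £2350 − £2300 = £50. All other bidders lose, so their payoff is 0.

Collector E £0, Collector Q £50, Collector W £0, Collector F £0, Collector H £0, Collector V £0.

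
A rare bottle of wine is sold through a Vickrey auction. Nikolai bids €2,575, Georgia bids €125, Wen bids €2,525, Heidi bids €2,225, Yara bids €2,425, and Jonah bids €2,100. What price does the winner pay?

€2,525

Ordered from highest: Nikolai €2,575; Wen €2,525; Yara €2,425; Heidi €2,225; Jonah €2,100; Georgia €125.
Nikolai has the highest bid, so Nikolai wins.
The second-highest bid is €2,525, so that is what Nikolai pays.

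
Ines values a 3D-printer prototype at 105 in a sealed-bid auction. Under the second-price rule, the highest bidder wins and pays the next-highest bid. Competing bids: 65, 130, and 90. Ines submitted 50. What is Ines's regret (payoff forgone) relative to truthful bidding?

Payoff forgone: 0.

The highest competing bid is 130.
Bidding truthfully at 105: the top bid is 130 (a rival), so Ines loses. Payoff = 0.
Bidding 50: the top bid is 130 (a rival), so Ines loses. Payoff = 0.
Regret = truthful payoff − actual payoff = 0 − 0 = 0.
The bid only affects whether you win, not the price — here both bids land on the same side of the top rival bid, so the deviation is payoff-neutral.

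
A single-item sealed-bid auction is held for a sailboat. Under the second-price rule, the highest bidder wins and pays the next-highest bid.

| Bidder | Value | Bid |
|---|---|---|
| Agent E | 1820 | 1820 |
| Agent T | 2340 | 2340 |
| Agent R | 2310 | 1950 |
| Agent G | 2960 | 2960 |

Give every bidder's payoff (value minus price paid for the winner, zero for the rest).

Agent E 0, Agent T 0, Agent R 0, Agent G 620.

Bids in descending order: Agent G 2960, then Agent T 2340, then Agent R 1950, then Agent E 1820.
Agent G has the top bid and wins; the price is the second-highest bid, 2340.
Agent G's payoff = 2960 − 2340 = 620. All other bidders lose, so their payoff is 0.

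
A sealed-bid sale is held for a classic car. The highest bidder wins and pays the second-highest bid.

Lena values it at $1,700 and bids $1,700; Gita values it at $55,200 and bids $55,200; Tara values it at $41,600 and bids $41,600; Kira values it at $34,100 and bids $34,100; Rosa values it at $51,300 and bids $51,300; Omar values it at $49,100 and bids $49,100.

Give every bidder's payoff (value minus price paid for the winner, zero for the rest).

Ranking the bids: Gita $55,200; Rosa $51,300; Omar $49,100; Tara $41,600; Kira $34,100; Lena $1,700.
Gita has the top bid and wins; the price is the second-highest bid, $51,300.
Gita's payoff = $55,200 − $51,300 = $3,900. All other bidders lose, so their payoff is 0.

Payoffs: Lena $0, Gita $3,900, Tara $0, Kira $0, Rosa $0, Omar $0.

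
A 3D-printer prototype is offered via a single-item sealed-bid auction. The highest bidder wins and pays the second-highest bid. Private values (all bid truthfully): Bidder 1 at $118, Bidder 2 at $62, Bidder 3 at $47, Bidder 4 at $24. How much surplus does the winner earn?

Bids in descending order: Bidder 1 $118; Bidder 2 $62; Bidder 3 $47; Bidder 4 $24.
Bidder 1 wins with the top bid and pays the second-highest, $62.
Surplus = $118 − $62 = $56.

Surplus = $56.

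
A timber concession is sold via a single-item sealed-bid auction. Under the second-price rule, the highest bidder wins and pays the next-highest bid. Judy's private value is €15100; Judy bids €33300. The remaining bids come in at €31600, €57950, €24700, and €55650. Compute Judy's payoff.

Payoff = €0.

Highest competing bid: €57950.
Judy's bid €33300 is not the highest, so Judy loses, pays nothing, and earns zero payoff.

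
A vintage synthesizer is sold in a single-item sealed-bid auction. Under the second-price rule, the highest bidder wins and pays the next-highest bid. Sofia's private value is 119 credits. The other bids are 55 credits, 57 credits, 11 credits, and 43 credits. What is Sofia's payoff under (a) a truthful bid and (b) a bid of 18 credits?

Truthful: 62 credits; alternative: 0 credits.

The highest competing bid is 57 credits.
Bidding truthfully at 119 credits: Sofia has the top bid, wins, and pays the second-highest bid 57 credits. Payoff = 119 credits − 57 credits = 62 credits.
Bidding 18 credits: the top bid is 57 credits (a rival), so Sofia loses. Payoff = 0 credits.
Deviating from a truthful bid can only lose payoff in a second-price auction — never gain.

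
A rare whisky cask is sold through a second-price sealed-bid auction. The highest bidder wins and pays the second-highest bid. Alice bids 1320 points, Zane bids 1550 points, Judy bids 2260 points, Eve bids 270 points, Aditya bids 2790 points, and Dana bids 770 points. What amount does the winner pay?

The winner pays 2260 points.

Ordered from highest: Aditya 2790 points, then Judy 2260 points, then Zane 1550 points, then Alice 1320 points, then Dana 770 points, then Eve 270 points.
Aditya has the highest bid, so Aditya wins.
The second-highest bid is 2260 points, so that is what Aditya pays.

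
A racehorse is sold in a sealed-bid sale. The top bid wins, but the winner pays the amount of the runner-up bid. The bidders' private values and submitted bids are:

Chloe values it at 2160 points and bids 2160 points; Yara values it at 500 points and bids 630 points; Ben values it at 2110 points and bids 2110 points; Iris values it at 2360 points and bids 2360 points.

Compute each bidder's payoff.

Bids in descending order: Iris 2360 points, then Chloe 2160 points, then Ben 2110 points, then Yara 630 points.
Iris has the top bid and wins; the price is the second-highest bid, 2160 points.
Iris's payoff = 2360 points − 2160 points = 200 points. All other bidders lose, so their payoff is 0.

Payoffs: Chloe 0 points, Yara 0 points, Ben 0 points, Iris 200 points.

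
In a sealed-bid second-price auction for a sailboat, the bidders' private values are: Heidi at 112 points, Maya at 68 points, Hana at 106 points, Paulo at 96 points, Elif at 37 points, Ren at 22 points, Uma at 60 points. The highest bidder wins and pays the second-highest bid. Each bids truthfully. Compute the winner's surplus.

6 points

Ordered from highest: Heidi 112 points, then Hana 106 points, then Paulo 96 points, then Maya 68 points, then Uma 60 points, then Elif 37 points, then Ren 22 points.
Heidi wins with the top bid and pays the second-highest, 106 points.
Surplus = 112 points − 106 points = 6 points.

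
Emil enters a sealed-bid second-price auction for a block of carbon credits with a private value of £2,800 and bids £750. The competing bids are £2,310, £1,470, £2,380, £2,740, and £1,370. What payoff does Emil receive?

Emil's payoff: £0.

Highest competing bid: £2,740.
Emil's bid £750 is not the highest, so Emil loses, pays nothing, and earns zero payoff.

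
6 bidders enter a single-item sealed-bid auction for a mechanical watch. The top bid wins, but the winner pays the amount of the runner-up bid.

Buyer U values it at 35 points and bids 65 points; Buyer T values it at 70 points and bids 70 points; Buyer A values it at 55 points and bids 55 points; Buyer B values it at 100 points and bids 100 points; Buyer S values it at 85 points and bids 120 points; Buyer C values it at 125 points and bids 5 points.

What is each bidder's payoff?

Buyer U 0 points, Buyer T 0 points, Buyer A 0 points, Buyer B 0 points, Buyer S -15 points, Buyer C 0 points.

Bids in descending order: Buyer S 120 points, then Buyer B 100 points, then Buyer T 70 points, then Buyer U 65 points, then Buyer A 55 points, then Buyer C 5 points.
Buyer S has the top bid and wins; the price is the second-highest bid, 100 points.
Buyer S's payoff = 85 points − 100 points = -15 points. All other bidders lose, so their payoff is 0.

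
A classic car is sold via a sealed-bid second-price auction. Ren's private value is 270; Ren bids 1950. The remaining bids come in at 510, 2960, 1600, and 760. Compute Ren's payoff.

Payoff = 0.

Highest competing bid: 2960.
Ren's bid 1950 is not the highest, so Ren loses, pays nothing, and earns zero payoff.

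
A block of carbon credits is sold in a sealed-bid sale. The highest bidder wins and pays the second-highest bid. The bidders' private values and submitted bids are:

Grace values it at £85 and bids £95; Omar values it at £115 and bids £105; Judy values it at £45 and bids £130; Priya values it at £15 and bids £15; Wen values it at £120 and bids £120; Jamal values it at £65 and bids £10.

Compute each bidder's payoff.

Grace £0, Omar £0, Judy -£75, Priya £0, Wen £0, Jamal £0.

Sorted high to low: Judy £130 > Wen £120 > Omar £105 > Grace £95 > Priya £15 > Jamal £10.
Judy has the top bid and wins; the price is the second-highest bid, £120.
Judy's payoff = £45 − £120 = -£75. All other bidders lose, so their payoff is 0.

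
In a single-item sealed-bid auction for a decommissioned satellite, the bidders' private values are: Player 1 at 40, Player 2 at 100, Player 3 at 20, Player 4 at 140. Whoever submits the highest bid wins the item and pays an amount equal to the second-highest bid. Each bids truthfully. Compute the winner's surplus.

40

Ordered from highest: Player 4 140, then Player 2 100, then Player 1 40, then Player 3 20.
Player 4 wins with the top bid and pays the second-highest, 100.
Surplus = 140 − 100 = 40.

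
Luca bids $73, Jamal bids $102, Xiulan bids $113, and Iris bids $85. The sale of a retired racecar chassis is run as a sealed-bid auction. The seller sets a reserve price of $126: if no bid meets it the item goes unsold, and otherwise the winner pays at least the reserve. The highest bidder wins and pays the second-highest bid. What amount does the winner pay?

Bids in descending order: Xiulan $113 > Jamal $102 > Iris $85 > Luca $73.
The top bid $113 is below the reserve $126, so the item goes unsold and nothing is paid.

unsold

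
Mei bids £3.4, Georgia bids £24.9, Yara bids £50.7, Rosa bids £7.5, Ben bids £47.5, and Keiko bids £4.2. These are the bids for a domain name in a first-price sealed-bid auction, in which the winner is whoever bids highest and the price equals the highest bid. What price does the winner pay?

Sorted high to low: Yara £50.7, then Ben £47.5, then Georgia £24.9, then Rosa £7.5, then Keiko £4.2, then Mei £3.4.
Yara is the highest bidder, so Yara wins.
Under the first-price rule, the price is the highest bid: £50.7.

The winner pays £50.7.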